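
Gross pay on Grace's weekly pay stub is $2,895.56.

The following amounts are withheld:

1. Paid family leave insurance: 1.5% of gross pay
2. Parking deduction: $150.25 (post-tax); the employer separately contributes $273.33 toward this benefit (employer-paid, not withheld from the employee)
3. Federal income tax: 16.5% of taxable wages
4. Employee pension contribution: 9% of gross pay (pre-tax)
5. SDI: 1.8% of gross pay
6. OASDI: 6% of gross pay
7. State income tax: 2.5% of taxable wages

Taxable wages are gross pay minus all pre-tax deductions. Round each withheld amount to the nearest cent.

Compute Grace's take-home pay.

Employee pension contribution: $2,895.56 × 0.09 = $260.60
Taxable wages = $2,895.56 − $260.60 = $2,634.96
Federal income tax: $2,634.96 × 0.165 = $434.77
State income tax: $2,634.96 × 0.025 = $65.87
OASDI: $2,895.56 × 0.06 = $173.73
SDI: $2,895.56 × 0.018 = $52.12
Paid family leave insurance: $2,895.56 × 0.015 = $43.43
Parking deduction: $150.25
(Employer's $273.33 toward parking deduction is not withheld from the employee.)
Total deductions = $260.60 + $434.77 + $65.87 + $173.73 + $52.12 + $43.43 + $150.25 = $1,180.77
Net pay = $2,895.56 − $1,180.77 = $1,714.79

$1,714.79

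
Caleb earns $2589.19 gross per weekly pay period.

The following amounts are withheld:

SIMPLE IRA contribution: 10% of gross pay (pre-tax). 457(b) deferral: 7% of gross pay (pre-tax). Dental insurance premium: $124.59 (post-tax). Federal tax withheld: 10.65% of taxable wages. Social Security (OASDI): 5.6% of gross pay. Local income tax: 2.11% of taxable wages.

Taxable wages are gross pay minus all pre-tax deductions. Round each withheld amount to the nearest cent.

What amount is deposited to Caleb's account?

$1605.24

SIMPLE IRA contribution: $2589.19 × 0.1 = $258.92
457(b) deferral: $2589.19 × 0.07 = $181.24
Pre-tax total = $258.92 + $181.24 = $440.16
Taxable wages = $2589.19 − $440.16 = $2149.03
Federal tax withheld: $2149.03 × 0.1065 = $228.87
Local income tax: $2149.03 × 0.0211 = $45.34
Social Security (OASDI): $2589.19 × 0.056 = $144.99
Dental insurance premium: $124.59
Total deductions = $258.92 + $181.24 + $228.87 + $45.34 + $144.99 + $124.59 = $983.95
Net pay = $2589.19 − $983.95 = $1605.24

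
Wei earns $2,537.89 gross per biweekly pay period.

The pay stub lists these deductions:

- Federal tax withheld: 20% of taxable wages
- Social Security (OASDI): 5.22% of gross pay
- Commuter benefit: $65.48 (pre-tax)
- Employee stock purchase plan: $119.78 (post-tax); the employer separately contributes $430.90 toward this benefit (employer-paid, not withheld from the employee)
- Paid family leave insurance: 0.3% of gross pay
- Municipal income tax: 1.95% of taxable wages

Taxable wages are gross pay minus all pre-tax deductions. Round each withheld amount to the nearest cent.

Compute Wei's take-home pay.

$1,669.85

Commuter benefit: $65.48
Taxable wages = $2,537.89 − $65.48 = $2,472.41
Municipal income tax: $2,472.41 × 0.0195 = $48.21
Federal tax withheld: $2,472.41 × 0.2 = $494.48
Social Security (OASDI): $2,537.89 × 0.0522 = $132.48
Paid family leave insurance: $2,537.89 × 0.003 = $7.61
Employee stock purchase plan: $119.78
(Employer's $430.90 toward employee stock purchase plan is not withheld from the employee.)
Total deductions = $65.48 + $48.21 + $494.48 + $132.48 + $7.61 + $119.78 = $868.04
Net pay = $2,537.89 − $868.04 = $1,669.85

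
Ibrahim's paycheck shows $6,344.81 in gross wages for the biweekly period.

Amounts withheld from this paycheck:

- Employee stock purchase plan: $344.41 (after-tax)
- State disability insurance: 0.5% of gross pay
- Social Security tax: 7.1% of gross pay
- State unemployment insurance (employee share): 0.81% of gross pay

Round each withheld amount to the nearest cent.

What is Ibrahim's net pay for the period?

$5,466.81

Social Security tax: $6,344.81 × 0.071 = $450.48
State disability insurance: $6,344.81 × 0.005 = $31.72
State unemployment insurance (employee share): $6,344.81 × 0.0081 = $51.39
Employee stock purchase plan: $344.41
Total deductions = $450.48 + $31.72 + $51.39 + $344.41 = $878.00
Net pay = $6,344.81 − $878.00 = $5,466.81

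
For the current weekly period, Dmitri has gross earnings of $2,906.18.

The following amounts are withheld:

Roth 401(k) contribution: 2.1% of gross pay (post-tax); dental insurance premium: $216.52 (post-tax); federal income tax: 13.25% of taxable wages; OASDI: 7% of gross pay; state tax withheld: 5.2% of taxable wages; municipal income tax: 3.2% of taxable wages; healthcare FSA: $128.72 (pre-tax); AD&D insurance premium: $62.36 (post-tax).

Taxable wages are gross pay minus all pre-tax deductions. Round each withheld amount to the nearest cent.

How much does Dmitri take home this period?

$1,632.80

Healthcare FSA: $128.72
Taxable wages = $2,906.18 − $128.72 = $2,777.46
State tax withheld: $2,777.46 × 0.052 = $144.43
Municipal income tax: $2,777.46 × 0.032 = $88.88
Federal income tax: $2,777.46 × 0.1325 = $368.01
OASDI: $2,906.18 × 0.07 = $203.43
Roth 401(k) contribution: $2,906.18 × 0.021 = $61.03
Dental insurance premium: $216.52
AD&D insurance premium: $62.36
Total deductions = $128.72 + $144.43 + $88.88 + $368.01 + $203.43 + $61.03 + $216.52 + $62.36 = $1,273.38
Net pay = $2,906.18 − $1,273.38 = $1,632.80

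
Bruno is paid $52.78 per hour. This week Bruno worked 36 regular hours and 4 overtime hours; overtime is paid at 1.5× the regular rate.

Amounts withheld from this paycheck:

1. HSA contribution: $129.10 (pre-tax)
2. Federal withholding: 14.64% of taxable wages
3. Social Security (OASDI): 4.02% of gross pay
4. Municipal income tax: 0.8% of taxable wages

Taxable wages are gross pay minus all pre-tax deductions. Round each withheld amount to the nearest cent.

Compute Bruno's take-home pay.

Regular pay: 36 × $52.78 = $1,900.08
Overtime pay: 4 × $52.78 × 1.5 = $316.68
Gross pay = $1,900.08 + $316.68 = $2,216.76
HSA contribution: $129.10
Taxable wages = $2,216.76 − $129.10 = $2,087.66
Municipal income tax: $2,087.66 × 0.008 = $16.70
Federal withholding: $2,087.66 × 0.1464 = $305.63
Social Security (OASDI): $2,216.76 × 0.0402 = $89.11
Total deductions = $129.10 + $16.70 + $305.63 + $89.11 = $540.54
Net pay = $2,216.76 − $540.54 = $1,676.22

$1,676.22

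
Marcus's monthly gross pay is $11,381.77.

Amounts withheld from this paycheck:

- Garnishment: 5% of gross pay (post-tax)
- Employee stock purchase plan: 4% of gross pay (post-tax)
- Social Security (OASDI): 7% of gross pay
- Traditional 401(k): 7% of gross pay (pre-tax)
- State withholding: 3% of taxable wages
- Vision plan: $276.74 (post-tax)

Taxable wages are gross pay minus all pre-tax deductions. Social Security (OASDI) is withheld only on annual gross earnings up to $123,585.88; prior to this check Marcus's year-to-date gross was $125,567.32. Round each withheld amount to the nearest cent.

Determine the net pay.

Traditional 401(k): $11,381.77 × 0.07 = $796.72
Taxable wages = $11,381.77 − $796.72 = $10,585.05
State withholding: $10,585.05 × 0.03 = $317.55
Social Security (OASDI): annual cap $123,585.88 already reached (YTD $125,567.32), so $0.00
Employee stock purchase plan: $11,381.77 × 0.04 = $455.27
Garnishment: $11,381.77 × 0.05 = $569.09
Vision plan: $276.74
Total deductions = $796.72 + $317.55 + $0.00 + $455.27 + $569.09 + $276.74 = $2,415.37
Net pay = $11,381.77 − $2,415.37 = $8,966.40

$8,966.40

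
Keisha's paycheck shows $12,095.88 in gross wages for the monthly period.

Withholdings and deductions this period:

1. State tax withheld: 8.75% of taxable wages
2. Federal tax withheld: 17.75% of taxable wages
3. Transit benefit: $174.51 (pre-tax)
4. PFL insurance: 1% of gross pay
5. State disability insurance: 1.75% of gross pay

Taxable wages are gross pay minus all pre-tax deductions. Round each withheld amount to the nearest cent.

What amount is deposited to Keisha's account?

Transit benefit: $174.51
Taxable wages = $12,095.88 − $174.51 = $11,921.37
Federal tax withheld: $11,921.37 × 0.1775 = $2,116.04
State tax withheld: $11,921.37 × 0.0875 = $1,043.12
PFL insurance: $12,095.88 × 0.01 = $120.96
State disability insurance: $12,095.88 × 0.0175 = $211.68
Total deductions = $174.51 + $2,116.04 + $1,043.12 + $120.96 + $211.68 = $3,666.31
Net pay = $12,095.88 − $3,666.31 = $8,429.57

$8,429.57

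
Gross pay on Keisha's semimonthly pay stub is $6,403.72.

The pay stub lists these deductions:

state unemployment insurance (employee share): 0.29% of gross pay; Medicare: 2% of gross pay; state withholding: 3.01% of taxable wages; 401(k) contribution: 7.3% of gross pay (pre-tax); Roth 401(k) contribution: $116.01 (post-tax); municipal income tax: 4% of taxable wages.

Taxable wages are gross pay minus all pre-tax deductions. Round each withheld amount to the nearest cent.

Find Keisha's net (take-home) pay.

$5,257.47

401(k) contribution: $6,403.72 × 0.073 = $467.47
Taxable wages = $6,403.72 − $467.47 = $5,936.25
Municipal income tax: $5,936.25 × 0.04 = $237.45
State withholding: $5,936.25 × 0.0301 = $178.68
Medicare: $6,403.72 × 0.02 = $128.07
State unemployment insurance (employee share): $6,403.72 × 0.0029 = $18.57
Roth 401(k) contribution: $116.01
Total deductions = $467.47 + $237.45 + $178.68 + $128.07 + $18.57 + $116.01 = $1,146.25
Net pay = $6,403.72 − $1,146.25 = $5,257.47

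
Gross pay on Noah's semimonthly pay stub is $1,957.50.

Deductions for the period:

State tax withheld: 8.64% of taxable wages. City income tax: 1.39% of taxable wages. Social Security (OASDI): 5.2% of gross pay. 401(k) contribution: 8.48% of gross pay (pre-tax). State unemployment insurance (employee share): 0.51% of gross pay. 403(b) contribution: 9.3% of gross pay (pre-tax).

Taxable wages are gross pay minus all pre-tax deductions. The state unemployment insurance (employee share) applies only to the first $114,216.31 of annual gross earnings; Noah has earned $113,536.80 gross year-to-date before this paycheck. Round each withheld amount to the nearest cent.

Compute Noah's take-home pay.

403(b) contribution: $1,957.50 × 0.093 = $182.05
401(k) contribution: $1,957.50 × 0.0848 = $166.00
Pre-tax total = $182.05 + $166.00 = $348.05
Taxable wages = $1,957.50 − $348.05 = $1,609.45
State tax withheld: $1,609.45 × 0.0864 = $139.06
City income tax: $1,609.45 × 0.0139 = $22.37
State unemployment insurance (employee share): only $114,216.31 − $113,536.80 = $679.51 of this check is subject → $679.51 × 0.0051 = $3.47
Social Security (OASDI): $1,957.50 × 0.052 = $101.79
Total deductions = $182.05 + $166.00 + $139.06 + $22.37 + $3.47 + $101.79 = $614.74
Net pay = $1,957.50 − $614.74 = $1,342.76

$1,342.76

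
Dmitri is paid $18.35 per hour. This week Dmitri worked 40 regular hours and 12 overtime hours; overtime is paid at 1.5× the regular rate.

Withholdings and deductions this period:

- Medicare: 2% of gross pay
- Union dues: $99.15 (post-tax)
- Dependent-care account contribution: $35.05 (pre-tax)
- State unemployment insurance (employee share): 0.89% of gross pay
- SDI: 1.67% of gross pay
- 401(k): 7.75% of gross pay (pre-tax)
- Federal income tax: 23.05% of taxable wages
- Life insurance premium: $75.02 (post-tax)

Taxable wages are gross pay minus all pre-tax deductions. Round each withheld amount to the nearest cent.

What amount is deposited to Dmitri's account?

Regular pay: 40 × $18.35 = $734.00
Overtime pay: 12 × $18.35 × 1.5 = $330.30
Gross pay = $734.00 + $330.30 = $1,064.30
Dependent-care account contribution: $35.05
401(k): $1,064.30 × 0.0775 = $82.48
Pre-tax total = $35.05 + $82.48 = $117.53
Taxable wages = $1,064.30 − $117.53 = $946.77
Federal income tax: $946.77 × 0.2305 = $218.23
State unemployment insurance (employee share): $1,064.30 × 0.0089 = $9.47
SDI: $1,064.30 × 0.0167 = $17.77
Medicare: $1,064.30 × 0.02 = $21.29
Life insurance premium: $75.02
Union dues: $99.15
Total deductions = $35.05 + $82.48 + $218.23 + $9.47 + $17.77 + $21.29 + $75.02 + $99.15 = $558.46
Net pay = $1,064.30 − $558.46 = $505.84

$505.84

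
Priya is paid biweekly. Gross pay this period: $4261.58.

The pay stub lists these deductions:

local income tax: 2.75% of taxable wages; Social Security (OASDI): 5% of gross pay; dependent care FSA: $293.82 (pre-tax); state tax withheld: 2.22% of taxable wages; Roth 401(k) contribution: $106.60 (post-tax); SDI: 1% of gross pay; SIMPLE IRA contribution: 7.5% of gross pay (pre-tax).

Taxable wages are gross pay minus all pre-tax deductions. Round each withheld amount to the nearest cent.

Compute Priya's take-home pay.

$3104.53

Dependent care FSA: $293.82
SIMPLE IRA contribution: $4261.58 × 0.075 = $319.62
Pre-tax total = $293.82 + $319.62 = $613.44
Taxable wages = $4261.58 − $613.44 = $3648.14
State tax withheld: $3648.14 × 0.0222 = $80.99
Local income tax: $3648.14 × 0.0275 = $100.32
Social Security (OASDI): $4261.58 × 0.05 = $213.08
SDI: $4261.58 × 0.01 = $42.62
Roth 401(k) contribution: $106.60
Total deductions = $293.82 + $319.62 + $80.99 + $100.32 + $213.08 + $42.62 + $106.60 = $1157.05
Net pay = $4261.58 − $1157.05 = $3104.53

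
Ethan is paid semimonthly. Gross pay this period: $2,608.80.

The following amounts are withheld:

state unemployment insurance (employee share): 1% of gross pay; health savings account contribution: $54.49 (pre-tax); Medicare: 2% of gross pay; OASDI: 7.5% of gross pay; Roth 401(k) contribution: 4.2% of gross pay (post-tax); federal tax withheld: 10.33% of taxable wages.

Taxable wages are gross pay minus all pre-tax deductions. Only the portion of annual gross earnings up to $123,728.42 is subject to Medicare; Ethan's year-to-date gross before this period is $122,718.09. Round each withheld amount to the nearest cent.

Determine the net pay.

$1,938.92

Health savings account contribution: $54.49
Taxable wages = $2,608.80 − $54.49 = $2,554.31
Federal tax withheld: $2,554.31 × 0.1033 = $263.86
OASDI: $2,608.80 × 0.075 = $195.66
State unemployment insurance (employee share): $2,608.80 × 0.01 = $26.09
Medicare: only $123,728.42 − $122,718.09 = $1,010.33 of this check is subject → $1,010.33 × 0.02 = $20.21
Roth 401(k) contribution: $2,608.80 × 0.042 = $109.57
Total deductions = $54.49 + $263.86 + $195.66 + $26.09 + $20.21 + $109.57 = $669.88
Net pay = $2,608.80 − $669.88 = $1,938.92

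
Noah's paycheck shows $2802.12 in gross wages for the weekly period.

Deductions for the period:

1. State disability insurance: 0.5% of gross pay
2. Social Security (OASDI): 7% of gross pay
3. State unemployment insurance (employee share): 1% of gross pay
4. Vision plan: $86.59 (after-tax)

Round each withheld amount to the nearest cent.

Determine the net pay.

$2477.35

State disability insurance: $2802.12 × 0.005 = $14.01
Social Security (OASDI): $2802.12 × 0.07 = $196.15
State unemployment insurance (employee share): $2802.12 × 0.01 = $28.02
Vision plan: $86.59
Total deductions = $14.01 + $196.15 + $28.02 + $86.59 = $324.77
Net pay = $2802.12 − $324.77 = $2477.35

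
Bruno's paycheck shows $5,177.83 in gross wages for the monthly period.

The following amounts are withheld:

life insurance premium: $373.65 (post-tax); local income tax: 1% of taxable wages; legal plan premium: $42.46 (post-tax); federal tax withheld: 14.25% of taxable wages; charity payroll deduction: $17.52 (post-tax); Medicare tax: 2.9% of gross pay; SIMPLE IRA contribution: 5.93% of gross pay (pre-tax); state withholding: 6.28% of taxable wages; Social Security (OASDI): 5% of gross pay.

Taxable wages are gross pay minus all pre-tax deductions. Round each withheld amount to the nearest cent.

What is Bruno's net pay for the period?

$2,979.42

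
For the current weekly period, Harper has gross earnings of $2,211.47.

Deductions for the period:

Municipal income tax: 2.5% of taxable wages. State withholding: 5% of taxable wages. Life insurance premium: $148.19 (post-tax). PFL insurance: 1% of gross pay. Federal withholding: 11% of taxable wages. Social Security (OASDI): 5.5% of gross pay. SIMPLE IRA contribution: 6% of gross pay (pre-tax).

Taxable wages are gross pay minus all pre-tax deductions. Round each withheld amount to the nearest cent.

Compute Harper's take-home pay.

SIMPLE IRA contribution: $2,211.47 × 0.06 = $132.69
Taxable wages = $2,211.47 − $132.69 = $2,078.78
Municipal income tax: $2,078.78 × 0.025 = $51.97
State withholding: $2,078.78 × 0.05 = $103.94
Federal withholding: $2,078.78 × 0.11 = $228.67
Social Security (OASDI): $2,211.47 × 0.055 = $121.63
PFL insurance: $2,211.47 × 0.01 = $22.11
Life insurance premium: $148.19
Total deductions = $132.69 + $51.97 + $103.94 + $228.67 + $121.63 + $22.11 + $148.19 = $809.20
Net pay = $2,211.47 − $809.20 = $1,402.27

$1,402.27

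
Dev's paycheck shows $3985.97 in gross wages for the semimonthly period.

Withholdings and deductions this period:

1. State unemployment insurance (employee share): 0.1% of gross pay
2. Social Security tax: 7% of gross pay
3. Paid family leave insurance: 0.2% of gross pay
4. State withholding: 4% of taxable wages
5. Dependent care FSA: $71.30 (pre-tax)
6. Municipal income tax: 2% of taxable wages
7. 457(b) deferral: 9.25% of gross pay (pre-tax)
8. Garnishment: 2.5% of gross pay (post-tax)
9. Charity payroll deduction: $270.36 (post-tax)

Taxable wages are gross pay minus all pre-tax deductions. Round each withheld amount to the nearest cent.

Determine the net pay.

457(b) deferral: $3985.97 × 0.0925 = $368.70
Dependent care FSA: $71.30
Pre-tax total = $368.70 + $71.30 = $440.00
Taxable wages = $3985.97 − $440.00 = $3545.97
State withholding: $3545.97 × 0.04 = $141.84
Municipal income tax: $3545.97 × 0.02 = $70.92
Social Security tax: $3985.97 × 0.07 = $279.02
State unemployment insurance (employee share): $3985.97 × 0.001 = $3.99
Paid family leave insurance: $3985.97 × 0.002 = $7.97
Charity payroll deduction: $270.36
Garnishment: $3985.97 × 0.025 = $99.65
Total deductions = $368.70 + $71.30 + $141.84 + $70.92 + $279.02 + $3.99 + $7.97 + $270.36 + $99.65 = $1313.75
Net pay = $3985.97 − $1313.75 = $2672.22

$2672.22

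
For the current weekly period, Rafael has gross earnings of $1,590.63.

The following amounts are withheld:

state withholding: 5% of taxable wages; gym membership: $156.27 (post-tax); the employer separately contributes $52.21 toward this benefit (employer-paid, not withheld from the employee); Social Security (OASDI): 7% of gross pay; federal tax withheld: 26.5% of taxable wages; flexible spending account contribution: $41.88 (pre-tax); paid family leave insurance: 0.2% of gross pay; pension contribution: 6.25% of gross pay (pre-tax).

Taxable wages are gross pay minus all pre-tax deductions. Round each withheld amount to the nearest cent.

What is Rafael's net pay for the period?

Flexible spending account contribution: $41.88
Pension contribution: $1,590.63 × 0.0625 = $99.41
Pre-tax total = $41.88 + $99.41 = $141.29
Taxable wages = $1,590.63 − $141.29 = $1,449.34
Federal tax withheld: $1,449.34 × 0.265 = $384.08
State withholding: $1,449.34 × 0.05 = $72.47
Social Security (OASDI): $1,590.63 × 0.07 = $111.34
Paid family leave insurance: $1,590.63 × 0.002 = $3.18
Gym membership: $156.27
(Employer's $52.21 toward gym membership is not withheld from the employee.)
Total deductions = $41.88 + $99.41 + $384.08 + $72.47 + $111.34 + $3.18 + $156.27 = $868.63
Net pay = $1,590.63 − $868.63 = $722.00

$722.00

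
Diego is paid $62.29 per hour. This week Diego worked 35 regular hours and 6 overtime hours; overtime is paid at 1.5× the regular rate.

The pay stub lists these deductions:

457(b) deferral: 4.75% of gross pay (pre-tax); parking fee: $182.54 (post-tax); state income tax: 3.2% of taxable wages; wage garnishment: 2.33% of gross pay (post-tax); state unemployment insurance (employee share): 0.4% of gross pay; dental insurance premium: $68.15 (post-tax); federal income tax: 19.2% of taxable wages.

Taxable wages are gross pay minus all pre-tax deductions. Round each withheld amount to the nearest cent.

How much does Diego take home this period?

Regular pay: 35 × $62.29 = $2,180.15
Overtime pay: 6 × $62.29 × 1.5 = $560.61
Gross pay = $2,180.15 + $560.61 = $2,740.76
457(b) deferral: $2,740.76 × 0.0475 = $130.19
Taxable wages = $2,740.76 − $130.19 = $2,610.57
Federal income tax: $2,610.57 × 0.192 = $501.23
State income tax: $2,610.57 × 0.032 = $83.54
State unemployment insurance (employee share): $2,740.76 × 0.004 = $10.96
Wage garnishment: $2,740.76 × 0.0233 = $63.86
Parking fee: $182.54
Dental insurance premium: $68.15
Total deductions = $130.19 + $501.23 + $83.54 + $10.96 + $63.86 + $182.54 + $68.15 = $1,040.47
Net pay = $2,740.76 − $1,040.47 = $1,700.29

$1,700.29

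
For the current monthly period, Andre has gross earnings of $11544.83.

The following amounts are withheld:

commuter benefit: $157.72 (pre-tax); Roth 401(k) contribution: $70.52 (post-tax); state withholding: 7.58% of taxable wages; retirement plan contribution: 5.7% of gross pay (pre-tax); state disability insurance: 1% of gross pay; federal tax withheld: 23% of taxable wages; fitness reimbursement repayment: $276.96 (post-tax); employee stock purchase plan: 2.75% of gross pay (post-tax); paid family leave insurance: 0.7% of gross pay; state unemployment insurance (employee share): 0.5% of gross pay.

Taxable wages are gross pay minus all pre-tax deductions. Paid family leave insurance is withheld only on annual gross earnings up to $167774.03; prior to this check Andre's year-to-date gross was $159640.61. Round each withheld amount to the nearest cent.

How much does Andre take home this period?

$6553.05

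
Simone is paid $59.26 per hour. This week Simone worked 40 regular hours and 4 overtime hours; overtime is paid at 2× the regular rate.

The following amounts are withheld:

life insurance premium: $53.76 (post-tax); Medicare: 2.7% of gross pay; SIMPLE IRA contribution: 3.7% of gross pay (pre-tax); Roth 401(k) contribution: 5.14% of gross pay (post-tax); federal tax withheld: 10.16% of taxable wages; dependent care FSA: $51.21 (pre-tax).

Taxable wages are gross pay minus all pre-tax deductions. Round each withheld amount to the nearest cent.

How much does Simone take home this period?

Regular pay: 40 × $59.26 = $2,370.40
Overtime pay: 4 × $59.26 × 2 = $474.08
Gross pay = $2,370.40 + $474.08 = $2,844.48
Dependent care FSA: $51.21
SIMPLE IRA contribution: $2,844.48 × 0.037 = $105.25
Pre-tax total = $51.21 + $105.25 = $156.46
Taxable wages = $2,844.48 − $156.46 = $2,688.02
Federal tax withheld: $2,688.02 × 0.1016 = $273.10
Medicare: $2,844.48 × 0.027 = $76.80
Life insurance premium: $53.76
Roth 401(k) contribution: $2,844.48 × 0.0514 = $146.21
Total deductions = $51.21 + $105.25 + $273.10 + $76.80 + $53.76 + $146.21 = $706.33
Net pay = $2,844.48 − $706.33 = $2,138.15

$2,138.15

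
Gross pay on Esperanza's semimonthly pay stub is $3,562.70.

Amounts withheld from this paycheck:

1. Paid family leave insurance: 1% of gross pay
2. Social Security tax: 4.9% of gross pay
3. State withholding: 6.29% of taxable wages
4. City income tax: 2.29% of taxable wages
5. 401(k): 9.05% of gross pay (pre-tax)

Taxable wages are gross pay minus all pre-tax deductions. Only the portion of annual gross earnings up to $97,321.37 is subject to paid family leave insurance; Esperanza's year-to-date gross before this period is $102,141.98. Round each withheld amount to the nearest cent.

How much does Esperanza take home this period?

$2,787.70

401(k): $3,562.70 × 0.0905 = $322.42
Taxable wages = $3,562.70 − $322.42 = $3,240.28
State withholding: $3,240.28 × 0.0629 = $203.81
City income tax: $3,240.28 × 0.0229 = $74.20
Social Security tax: $3,562.70 × 0.049 = $174.57
Paid family leave insurance: annual cap $97,321.37 already reached (YTD $102,141.98), so $0.00
Total deductions = $322.42 + $203.81 + $74.20 + $174.57 + $0.00 = $775.00
Net pay = $3,562.70 − $775.00 = $2,787.70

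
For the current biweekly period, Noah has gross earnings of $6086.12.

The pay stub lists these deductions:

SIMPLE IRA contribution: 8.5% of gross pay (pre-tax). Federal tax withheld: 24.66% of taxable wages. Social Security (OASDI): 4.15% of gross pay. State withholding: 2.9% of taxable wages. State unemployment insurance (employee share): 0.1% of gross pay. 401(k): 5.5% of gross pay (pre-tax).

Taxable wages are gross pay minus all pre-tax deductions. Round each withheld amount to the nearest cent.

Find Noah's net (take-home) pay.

$3532.89

401(k): $6086.12 × 0.055 = $334.74
SIMPLE IRA contribution: $6086.12 × 0.085 = $517.32
Pre-tax total = $334.74 + $517.32 = $852.06
Taxable wages = $6086.12 − $852.06 = $5234.06
Federal tax withheld: $5234.06 × 0.2466 = $1290.72
State withholding: $5234.06 × 0.029 = $151.79
Social Security (OASDI): $6086.12 × 0.0415 = $252.57
State unemployment insurance (employee share): $6086.12 × 0.001 = $6.09
Total deductions = $334.74 + $517.32 + $1290.72 + $151.79 + $252.57 + $6.09 = $2553.23
Net pay = $6086.12 − $2553.23 = $3532.89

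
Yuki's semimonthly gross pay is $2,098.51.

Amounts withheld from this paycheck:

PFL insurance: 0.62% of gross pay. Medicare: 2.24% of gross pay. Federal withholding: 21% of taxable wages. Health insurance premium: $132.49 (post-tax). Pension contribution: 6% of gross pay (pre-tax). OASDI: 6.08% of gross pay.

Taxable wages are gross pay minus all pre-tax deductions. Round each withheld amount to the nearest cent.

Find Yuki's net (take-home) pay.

$1,238.25

Pension contribution: $2,098.51 × 0.06 = $125.91
Taxable wages = $2,098.51 − $125.91 = $1,972.60
Federal withholding: $1,972.60 × 0.21 = $414.25
PFL insurance: $2,098.51 × 0.0062 = $13.01
Medicare: $2,098.51 × 0.0224 = $47.01
OASDI: $2,098.51 × 0.0608 = $127.59
Health insurance premium: $132.49
Total deductions = $125.91 + $414.25 + $13.01 + $47.01 + $127.59 + $132.49 = $860.26
Net pay = $2,098.51 − $860.26 = $1,238.25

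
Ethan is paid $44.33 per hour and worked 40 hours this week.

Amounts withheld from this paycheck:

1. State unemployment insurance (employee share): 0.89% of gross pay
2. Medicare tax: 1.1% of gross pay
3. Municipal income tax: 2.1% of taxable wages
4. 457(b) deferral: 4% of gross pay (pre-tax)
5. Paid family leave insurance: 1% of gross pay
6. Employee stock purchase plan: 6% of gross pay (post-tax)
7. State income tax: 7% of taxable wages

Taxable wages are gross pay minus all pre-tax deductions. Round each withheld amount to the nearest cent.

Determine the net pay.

$1,387.95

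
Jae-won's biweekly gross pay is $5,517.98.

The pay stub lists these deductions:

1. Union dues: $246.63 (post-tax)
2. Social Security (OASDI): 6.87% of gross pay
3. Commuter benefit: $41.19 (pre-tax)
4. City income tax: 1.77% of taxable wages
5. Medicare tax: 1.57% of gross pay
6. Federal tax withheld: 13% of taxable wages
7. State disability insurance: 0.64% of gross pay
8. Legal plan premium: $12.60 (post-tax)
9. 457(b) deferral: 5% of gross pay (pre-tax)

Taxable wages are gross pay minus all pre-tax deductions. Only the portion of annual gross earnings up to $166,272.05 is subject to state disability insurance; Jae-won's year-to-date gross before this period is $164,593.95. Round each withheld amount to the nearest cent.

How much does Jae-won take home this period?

$3,697.02

Commuter benefit: $41.19
457(b) deferral: $5,517.98 × 0.05 = $275.90
Pre-tax total = $41.19 + $275.90 = $317.09
Taxable wages = $5,517.98 − $317.09 = $5,200.89
Federal tax withheld: $5,200.89 × 0.13 = $676.12
City income tax: $5,200.89 × 0.0177 = $92.06
State disability insurance: only $166,272.05 − $164,593.95 = $1,678.10 of this check is subject → $1,678.10 × 0.0064 = $10.74
Medicare tax: $5,517.98 × 0.0157 = $86.63
Social Security (OASDI): $5,517.98 × 0.0687 = $379.09
Union dues: $246.63
Legal plan premium: $12.60
Total deductions = $41.19 + $275.90 + $676.12 + $92.06 + $10.74 + $86.63 + $379.09 + $246.63 + $12.60 = $1,820.96
Net pay = $5,517.98 − $1,820.96 = $3,697.02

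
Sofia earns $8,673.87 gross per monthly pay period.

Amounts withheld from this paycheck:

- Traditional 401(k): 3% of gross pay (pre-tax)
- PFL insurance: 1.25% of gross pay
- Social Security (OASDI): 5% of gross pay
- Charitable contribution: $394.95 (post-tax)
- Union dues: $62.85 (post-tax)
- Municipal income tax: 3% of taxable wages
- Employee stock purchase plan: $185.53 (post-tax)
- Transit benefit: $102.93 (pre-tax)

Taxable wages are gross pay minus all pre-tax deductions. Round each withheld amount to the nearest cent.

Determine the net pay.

$6,875.96

Transit benefit: $102.93
Traditional 401(k): $8,673.87 × 0.03 = $260.22
Pre-tax total = $102.93 + $260.22 = $363.15
Taxable wages = $8,673.87 − $363.15 = $8,310.72
Municipal income tax: $8,310.72 × 0.03 = $249.32
Social Security (OASDI): $8,673.87 × 0.05 = $433.69
PFL insurance: $8,673.87 × 0.0125 = $108.42
Employee stock purchase plan: $185.53
Union dues: $62.85
Charitable contribution: $394.95
Total deductions = $102.93 + $260.22 + $249.32 + $433.69 + $108.42 + $185.53 + $62.85 + $394.95 = $1,797.91
Net pay = $8,673.87 − $1,797.91 = $6,875.96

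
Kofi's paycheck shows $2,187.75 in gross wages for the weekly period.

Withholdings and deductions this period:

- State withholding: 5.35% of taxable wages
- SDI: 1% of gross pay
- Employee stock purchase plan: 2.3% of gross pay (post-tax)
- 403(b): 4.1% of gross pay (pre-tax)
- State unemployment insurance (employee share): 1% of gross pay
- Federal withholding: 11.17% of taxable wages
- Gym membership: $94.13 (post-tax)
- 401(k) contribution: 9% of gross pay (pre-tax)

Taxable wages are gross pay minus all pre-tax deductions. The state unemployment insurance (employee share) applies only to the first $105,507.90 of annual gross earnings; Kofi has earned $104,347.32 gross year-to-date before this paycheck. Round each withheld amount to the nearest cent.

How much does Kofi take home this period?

401(k) contribution: $2,187.75 × 0.09 = $196.90
403(b): $2,187.75 × 0.041 = $89.70
Pre-tax total = $196.90 + $89.70 = $286.60
Taxable wages = $2,187.75 − $286.60 = $1,901.15
Federal withholding: $1,901.15 × 0.1117 = $212.36
State withholding: $1,901.15 × 0.0535 = $101.71
SDI: $2,187.75 × 0.01 = $21.88
State unemployment insurance (employee share): only $105,507.90 − $104,347.32 = $1,160.58 of this check is subject → $1,160.58 × 0.01 = $11.61
Gym membership: $94.13
Employee stock purchase plan: $2,187.75 × 0.023 = $50.32
Total deductions = $196.90 + $89.70 + $212.36 + $101.71 + $21.88 + $11.61 + $94.13 + $50.32 = $778.61
Net pay = $2,187.75 − $778.61 = $1,409.14

$1,409.14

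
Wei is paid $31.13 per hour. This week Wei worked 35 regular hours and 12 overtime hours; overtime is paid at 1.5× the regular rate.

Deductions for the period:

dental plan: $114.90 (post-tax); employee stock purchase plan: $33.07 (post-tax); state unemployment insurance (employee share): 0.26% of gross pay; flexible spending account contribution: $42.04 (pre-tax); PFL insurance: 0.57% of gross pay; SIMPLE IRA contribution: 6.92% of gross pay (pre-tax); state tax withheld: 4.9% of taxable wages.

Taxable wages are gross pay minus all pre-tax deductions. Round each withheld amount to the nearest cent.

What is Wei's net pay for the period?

Regular pay: 35 × $31.13 = $1,089.55
Overtime pay: 12 × $31.13 × 1.5 = $560.34
Gross pay = $1,089.55 + $560.34 = $1,649.89
Flexible spending account contribution: $42.04
SIMPLE IRA contribution: $1,649.89 × 0.0692 = $114.17
Pre-tax total = $42.04 + $114.17 = $156.21
Taxable wages = $1,649.89 − $156.21 = $1,493.68
State tax withheld: $1,493.68 × 0.049 = $73.19
PFL insurance: $1,649.89 × 0.0057 = $9.40
State unemployment insurance (employee share): $1,649.89 × 0.0026 = $4.29
Employee stock purchase plan: $33.07
Dental plan: $114.90
Total deductions = $42.04 + $114.17 + $73.19 + $9.40 + $4.29 + $33.07 + $114.90 = $391.06
Net pay = $1,649.89 − $391.06 = $1,258.83

$1,258.83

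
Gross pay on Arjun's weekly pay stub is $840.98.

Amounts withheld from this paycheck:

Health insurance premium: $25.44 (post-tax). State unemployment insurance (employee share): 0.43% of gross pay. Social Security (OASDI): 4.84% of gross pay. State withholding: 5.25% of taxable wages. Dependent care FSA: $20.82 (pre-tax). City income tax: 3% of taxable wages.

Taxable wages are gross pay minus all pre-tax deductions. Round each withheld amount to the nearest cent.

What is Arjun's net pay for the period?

$682.74

Dependent care FSA: $20.82
Taxable wages = $840.98 − $20.82 = $820.16
State withholding: $820.16 × 0.0525 = $43.06
City income tax: $820.16 × 0.03 = $24.60
State unemployment insurance (employee share): $840.98 × 0.0043 = $3.62
Social Security (OASDI): $840.98 × 0.0484 = $40.70
Health insurance premium: $25.44
Total deductions = $20.82 + $43.06 + $24.60 + $3.62 + $40.70 + $25.44 = $158.24
Net pay = $840.98 − $158.24 = $682.74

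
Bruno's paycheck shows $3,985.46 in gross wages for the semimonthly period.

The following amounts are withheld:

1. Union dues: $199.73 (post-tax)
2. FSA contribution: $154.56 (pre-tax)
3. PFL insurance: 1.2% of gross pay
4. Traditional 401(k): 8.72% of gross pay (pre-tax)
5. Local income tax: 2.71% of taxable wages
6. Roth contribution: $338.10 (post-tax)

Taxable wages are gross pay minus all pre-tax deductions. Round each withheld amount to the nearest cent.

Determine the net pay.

FSA contribution: $154.56
Traditional 401(k): $3,985.46 × 0.0872 = $347.53
Pre-tax total = $154.56 + $347.53 = $502.09
Taxable wages = $3,985.46 − $502.09 = $3,483.37
Local income tax: $3,483.37 × 0.0271 = $94.40
PFL insurance: $3,985.46 × 0.012 = $47.83
Union dues: $199.73
Roth contribution: $338.10
Total deductions = $154.56 + $347.53 + $94.40 + $47.83 + $199.73 + $338.10 = $1,182.15
Net pay = $3,985.46 − $1,182.15 = $2,803.31

$2,803.31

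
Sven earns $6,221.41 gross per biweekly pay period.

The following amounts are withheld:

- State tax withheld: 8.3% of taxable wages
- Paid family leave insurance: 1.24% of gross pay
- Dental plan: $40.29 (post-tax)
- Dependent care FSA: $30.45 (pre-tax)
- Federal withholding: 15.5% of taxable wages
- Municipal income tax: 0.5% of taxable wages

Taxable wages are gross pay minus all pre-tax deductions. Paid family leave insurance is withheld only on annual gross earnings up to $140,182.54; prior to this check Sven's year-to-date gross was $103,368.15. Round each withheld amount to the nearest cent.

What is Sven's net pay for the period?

$4,569.12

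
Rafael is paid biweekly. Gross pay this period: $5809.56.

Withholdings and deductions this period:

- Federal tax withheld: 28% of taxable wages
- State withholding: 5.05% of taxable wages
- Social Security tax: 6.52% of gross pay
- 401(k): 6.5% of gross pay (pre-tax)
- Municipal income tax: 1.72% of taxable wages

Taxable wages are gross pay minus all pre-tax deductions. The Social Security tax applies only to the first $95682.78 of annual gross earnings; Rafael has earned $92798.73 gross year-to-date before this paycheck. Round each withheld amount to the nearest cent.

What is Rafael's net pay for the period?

$3355.22

401(k): $5809.56 × 0.065 = $377.62
Taxable wages = $5809.56 − $377.62 = $5431.94
State withholding: $5431.94 × 0.0505 = $274.31
Municipal income tax: $5431.94 × 0.0172 = $93.43
Federal tax withheld: $5431.94 × 0.28 = $1520.94
Social Security tax: only $95682.78 − $92798.73 = $2884.05 of this check is subject → $2884.05 × 0.0652 = $188.04
Total deductions = $377.62 + $274.31 + $93.43 + $1520.94 + $188.04 = $2454.34
Net pay = $5809.56 − $2454.34 = $3355.22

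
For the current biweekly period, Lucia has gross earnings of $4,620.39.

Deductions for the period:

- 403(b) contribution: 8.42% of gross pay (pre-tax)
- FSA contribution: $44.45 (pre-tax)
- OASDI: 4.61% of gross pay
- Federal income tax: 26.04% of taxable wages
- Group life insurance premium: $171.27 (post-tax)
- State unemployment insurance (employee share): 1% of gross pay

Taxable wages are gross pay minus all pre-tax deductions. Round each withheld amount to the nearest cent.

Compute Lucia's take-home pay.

403(b) contribution: $4,620.39 × 0.0842 = $389.04
FSA contribution: $44.45
Pre-tax total = $389.04 + $44.45 = $433.49
Taxable wages = $4,620.39 − $433.49 = $4,186.90
Federal income tax: $4,186.90 × 0.2604 = $1,090.27
OASDI: $4,620.39 × 0.0461 = $213.00
State unemployment insurance (employee share): $4,620.39 × 0.01 = $46.20
Group life insurance premium: $171.27
Total deductions = $389.04 + $44.45 + $1,090.27 + $213.00 + $46.20 + $171.27 = $1,954.23
Net pay = $4,620.39 − $1,954.23 = $2,666.16

$2,666.16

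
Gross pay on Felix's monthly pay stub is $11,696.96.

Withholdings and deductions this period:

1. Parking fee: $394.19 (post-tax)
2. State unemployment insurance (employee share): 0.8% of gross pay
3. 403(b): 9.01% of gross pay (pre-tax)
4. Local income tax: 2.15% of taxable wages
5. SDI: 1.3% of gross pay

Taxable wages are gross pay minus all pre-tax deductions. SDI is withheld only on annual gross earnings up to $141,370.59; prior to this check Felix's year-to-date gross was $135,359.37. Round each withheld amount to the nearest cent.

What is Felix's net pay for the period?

$9,848.31

403(b): $11,696.96 × 0.0901 = $1,053.90
Taxable wages = $11,696.96 − $1,053.90 = $10,643.06
Local income tax: $10,643.06 × 0.0215 = $228.83
State unemployment insurance (employee share): $11,696.96 × 0.008 = $93.58
SDI: only $141,370.59 − $135,359.37 = $6,011.22 of this check is subject → $6,011.22 × 0.013 = $78.15
Parking fee: $394.19
Total deductions = $1,053.90 + $228.83 + $93.58 + $78.15 + $394.19 = $1,848.65
Net pay = $11,696.96 − $1,848.65 = $9,848.31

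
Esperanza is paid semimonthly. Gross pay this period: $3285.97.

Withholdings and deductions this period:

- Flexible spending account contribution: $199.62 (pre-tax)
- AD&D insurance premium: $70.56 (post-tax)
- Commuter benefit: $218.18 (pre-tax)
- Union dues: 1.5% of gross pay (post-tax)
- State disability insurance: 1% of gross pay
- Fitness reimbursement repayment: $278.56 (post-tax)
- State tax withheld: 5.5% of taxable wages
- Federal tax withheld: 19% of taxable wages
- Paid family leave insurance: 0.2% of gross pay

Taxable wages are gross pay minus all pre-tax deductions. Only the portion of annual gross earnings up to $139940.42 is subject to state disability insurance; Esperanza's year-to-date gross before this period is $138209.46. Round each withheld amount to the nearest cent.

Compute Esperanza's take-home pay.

$1743.18

Flexible spending account contribution: $199.62
Commuter benefit: $218.18
Pre-tax total = $199.62 + $218.18 = $417.80
Taxable wages = $3285.97 − $417.80 = $2868.17
Federal tax withheld: $2868.17 × 0.19 = $544.95
State tax withheld: $2868.17 × 0.055 = $157.75
State disability insurance: only $139940.42 − $138209.46 = $1730.96 of this check is subject → $1730.96 × 0.01 = $17.31
Paid family leave insurance: $3285.97 × 0.002 = $6.57
Fitness reimbursement repayment: $278.56
AD&D insurance premium: $70.56
Union dues: $3285.97 × 0.015 = $49.29
Total deductions = $199.62 + $218.18 + $544.95 + $157.75 + $17.31 + $6.57 + $278.56 + $70.56 + $49.29 = $1542.79
Net pay = $3285.97 − $1542.79 = $1743.18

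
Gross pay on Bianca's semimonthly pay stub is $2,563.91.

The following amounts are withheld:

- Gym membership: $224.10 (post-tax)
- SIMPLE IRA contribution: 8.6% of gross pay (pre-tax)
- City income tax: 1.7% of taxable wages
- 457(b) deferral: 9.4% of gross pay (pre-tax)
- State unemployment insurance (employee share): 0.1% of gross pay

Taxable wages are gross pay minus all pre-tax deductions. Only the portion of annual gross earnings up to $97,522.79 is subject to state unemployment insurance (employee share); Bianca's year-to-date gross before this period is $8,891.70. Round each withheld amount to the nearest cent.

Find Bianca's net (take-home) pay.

SIMPLE IRA contribution: $2,563.91 × 0.086 = $220.50
457(b) deferral: $2,563.91 × 0.094 = $241.01
Pre-tax total = $220.50 + $241.01 = $461.51
Taxable wages = $2,563.91 − $461.51 = $2,102.40
City income tax: $2,102.40 × 0.017 = $35.74
State unemployment insurance (employee share): cap not yet reached, full $2,563.91 is subject → $2,563.91 × 0.001 = $2.56
Gym membership: $224.10
Total deductions = $220.50 + $241.01 + $35.74 + $2.56 + $224.10 = $723.91
Net pay = $2,563.91 − $723.91 = $1,840.00

$1,840.00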